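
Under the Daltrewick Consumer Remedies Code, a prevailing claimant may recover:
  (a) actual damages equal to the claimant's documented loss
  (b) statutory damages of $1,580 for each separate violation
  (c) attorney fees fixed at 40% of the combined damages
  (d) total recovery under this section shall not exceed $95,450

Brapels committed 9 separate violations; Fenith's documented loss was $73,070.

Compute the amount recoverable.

$95,450

Statutory damages: 9 × $1,580 = $14,220
Combined damages: $73,070 + $14,220 = $87,290
Attorney fees: 40% of $87,290 = $34,916
Total before cap: $87,290 + $34,916 = $122,206
Cap at $95,450: $122,206 exceeds the cap → $95,450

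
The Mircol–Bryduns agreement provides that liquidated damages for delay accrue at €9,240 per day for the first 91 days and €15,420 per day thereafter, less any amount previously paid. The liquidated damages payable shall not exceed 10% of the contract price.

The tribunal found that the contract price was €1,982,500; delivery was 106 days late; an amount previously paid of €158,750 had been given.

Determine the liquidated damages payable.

€198,250

First 91 days: 91 × €9,240 = €840,840
Remaining days: (106 − 91) × €15,420 = €231,300
Accrued per-day damages: €840,840 + €231,300 = €1,072,140
Less amount previously paid: €1,072,140 − €158,750 = €913,390
Cap: 10% of €1,982,500 = €198,250
Cap at €198,250: €913,390 exceeds the cap → €198,250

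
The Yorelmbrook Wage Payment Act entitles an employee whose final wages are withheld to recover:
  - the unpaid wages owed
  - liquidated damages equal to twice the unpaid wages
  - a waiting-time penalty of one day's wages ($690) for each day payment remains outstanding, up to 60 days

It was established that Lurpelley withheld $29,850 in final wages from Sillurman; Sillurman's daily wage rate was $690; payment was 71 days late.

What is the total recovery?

Doubled: 2 × $29,850 = $59,700
Penalty days: min(71, 60) = 60
Waiting-time penalty: 60 × $690 = $41,400
Total award: $29,850 + $59,700 + $41,400 = $130,950

Total award: $130,950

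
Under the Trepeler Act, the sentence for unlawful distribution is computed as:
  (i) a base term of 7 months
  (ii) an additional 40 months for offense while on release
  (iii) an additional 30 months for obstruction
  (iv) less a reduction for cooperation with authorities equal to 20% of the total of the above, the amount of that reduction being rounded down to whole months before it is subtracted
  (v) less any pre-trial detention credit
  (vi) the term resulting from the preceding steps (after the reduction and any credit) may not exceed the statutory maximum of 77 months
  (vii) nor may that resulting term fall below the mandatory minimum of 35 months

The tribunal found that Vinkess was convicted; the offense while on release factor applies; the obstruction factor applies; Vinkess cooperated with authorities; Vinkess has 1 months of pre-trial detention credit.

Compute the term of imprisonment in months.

Offense while on release enhancement: +40 months
Obstruction enhancement: +30 months
Adjusted term: 7 months + 40 months + 30 months = 77 months
Cooperation with authorities reduction: 20% of 77 months = 15 months (rounded down)
After reduction: 77 − 15 = 62 months
Less pre-trial detention credit: 62 months − 1 months = 61 months
Cap at 77 months: 61 months is within the cap, no reduction.
Minimum 35 months: 61 months meets the minimum, no increase.

61 months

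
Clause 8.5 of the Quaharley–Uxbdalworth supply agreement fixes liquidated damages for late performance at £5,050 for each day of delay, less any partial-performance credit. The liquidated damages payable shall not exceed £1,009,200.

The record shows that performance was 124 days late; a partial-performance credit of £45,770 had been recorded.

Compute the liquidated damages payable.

£580,430

Per-day damages: 124 × £5,050 = £626,200
Less partial-performance credit: £626,200 − £45,770 = £580,430
Cap at £1,009,200: £580,430 is within the cap, no reduction.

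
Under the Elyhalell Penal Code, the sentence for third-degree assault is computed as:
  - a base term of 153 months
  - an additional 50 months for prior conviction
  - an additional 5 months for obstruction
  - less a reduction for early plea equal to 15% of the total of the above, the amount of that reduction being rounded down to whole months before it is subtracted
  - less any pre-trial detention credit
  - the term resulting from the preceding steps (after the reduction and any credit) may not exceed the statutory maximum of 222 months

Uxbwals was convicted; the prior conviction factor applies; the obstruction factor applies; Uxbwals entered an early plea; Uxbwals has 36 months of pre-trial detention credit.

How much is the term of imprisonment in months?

Prior conviction enhancement: +50 months
Obstruction enhancement: +5 months
Adjusted term: 153 months + 50 months + 5 months = 208 months
Early plea reduction: 15% of 208 months = 31 months (rounded down)
After reduction: 208 − 31 = 177 months
Less pre-trial detention credit: 177 months − 36 months = 141 months
Cap at 222 months: 141 months is within the cap, no reduction.

141 months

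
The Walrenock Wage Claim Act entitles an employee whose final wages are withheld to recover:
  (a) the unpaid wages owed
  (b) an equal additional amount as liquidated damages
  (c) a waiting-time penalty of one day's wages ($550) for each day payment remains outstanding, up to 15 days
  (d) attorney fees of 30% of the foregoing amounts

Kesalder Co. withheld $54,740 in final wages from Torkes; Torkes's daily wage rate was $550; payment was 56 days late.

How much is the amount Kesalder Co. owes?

$153,049

Liquidated damages (equal amount): $54,740
Penalty days: min(56, 15) = 15
Waiting-time penalty: 15 × $550 = $8,250
Subtotal: $54,740 + $54,740 + $8,250 = $117,730
Attorney fees: 30% of $117,730 = $35,319
Total award: $117,730 + $35,319 = $153,049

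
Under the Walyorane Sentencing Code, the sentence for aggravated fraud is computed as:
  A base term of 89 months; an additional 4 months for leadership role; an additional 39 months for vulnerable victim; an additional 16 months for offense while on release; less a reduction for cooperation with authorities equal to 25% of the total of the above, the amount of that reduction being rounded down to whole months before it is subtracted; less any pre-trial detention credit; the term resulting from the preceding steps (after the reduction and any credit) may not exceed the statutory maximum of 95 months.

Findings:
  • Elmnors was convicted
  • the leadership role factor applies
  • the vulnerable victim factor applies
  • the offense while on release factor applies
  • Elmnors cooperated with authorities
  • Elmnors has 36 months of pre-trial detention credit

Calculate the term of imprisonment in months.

Sentence: 75 months

Leadership role enhancement: +4 months
Vulnerable victim enhancement: +39 months
Offense while on release enhancement: +16 months
Adjusted term: 89 months + 4 months + 39 months + 16 months = 148 months
Cooperation with authorities reduction: 25% of 148 months = 37 months (rounded down)
After reduction: 148 − 37 = 111 months
Less pre-trial detention credit: 111 months − 36 months = 75 months
Cap at 95 months: 75 months is within the cap, no reduction.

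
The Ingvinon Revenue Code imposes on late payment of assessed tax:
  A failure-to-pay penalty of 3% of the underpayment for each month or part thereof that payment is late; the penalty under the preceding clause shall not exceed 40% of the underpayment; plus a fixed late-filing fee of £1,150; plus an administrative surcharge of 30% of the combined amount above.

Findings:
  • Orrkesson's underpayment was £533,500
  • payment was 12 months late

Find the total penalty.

£251,173

Accrued rate: 3% × 12 = 36%, capped at 40% → 36%
Failure-to-pay penalty: 36% of £533,500 = £192,060
Penalty before surcharge: £192,060 + £1,150 = £193,210
Administrative surcharge: 30% of £193,210 = £57,963
Total penalty: £193,210 + £57,963 = £251,173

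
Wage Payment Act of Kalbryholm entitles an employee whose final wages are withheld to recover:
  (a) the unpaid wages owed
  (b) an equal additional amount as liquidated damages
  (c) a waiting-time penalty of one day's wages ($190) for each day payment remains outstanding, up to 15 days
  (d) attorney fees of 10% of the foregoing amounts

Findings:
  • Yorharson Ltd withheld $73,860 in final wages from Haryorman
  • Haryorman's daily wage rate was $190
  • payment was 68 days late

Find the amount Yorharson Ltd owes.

$165,627

Liquidated damages (equal amount): $73,860
Penalty days: min(68, 15) = 15
Waiting-time penalty: 15 × $190 = $2,850
Subtotal: $73,860 + $73,860 + $2,850 = $150,570
Attorney fees: 10% of $150,570 = $15,057
Total award: $150,570 + $15,057 = $165,627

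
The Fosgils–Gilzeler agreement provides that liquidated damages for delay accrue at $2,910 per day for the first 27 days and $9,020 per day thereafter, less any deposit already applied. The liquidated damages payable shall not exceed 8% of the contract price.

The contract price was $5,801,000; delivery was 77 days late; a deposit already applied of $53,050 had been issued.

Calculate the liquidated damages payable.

$464,080

First 27 days: 27 × $2,910 = $78,570
Remaining days: (77 − 27) × $9,020 = $451,000
Accrued per-day damages: $78,570 + $451,000 = $529,570
Less deposit already applied: $529,570 − $53,050 = $476,520
Cap: 8% of $5,801,000 = $464,080
Cap at $464,080: $476,520 exceeds the cap → $464,080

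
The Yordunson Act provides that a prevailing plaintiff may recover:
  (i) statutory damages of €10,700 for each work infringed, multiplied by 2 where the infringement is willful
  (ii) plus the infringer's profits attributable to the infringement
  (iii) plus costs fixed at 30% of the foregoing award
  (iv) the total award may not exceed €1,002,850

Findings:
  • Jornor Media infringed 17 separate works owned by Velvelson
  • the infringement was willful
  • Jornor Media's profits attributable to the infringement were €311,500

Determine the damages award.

Statutory damages: 17 × €10,700 = €181,900
Doubled: 2 × €181,900 = €363,800
Combined award: €363,800 + €311,500 = €675,300
Costs: 30% of €675,300 = €202,590
Award plus costs: €675,300 + €202,590 = €877,890
Cap at €1,002,850: €877,890 is within the cap, no reduction.

Award: €877,890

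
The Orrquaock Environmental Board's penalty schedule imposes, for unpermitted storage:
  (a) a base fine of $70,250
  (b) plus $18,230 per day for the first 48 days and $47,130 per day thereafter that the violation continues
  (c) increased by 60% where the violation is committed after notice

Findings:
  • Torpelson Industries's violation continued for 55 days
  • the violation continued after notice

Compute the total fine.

$2,040,320

First 48 days: 48 × $18,230 = $875,040
Remaining days: (55 − 48) × $47,130 = $329,910
Per-day component: $875,040 + $329,910 = $1,204,950
Base plus per-day: $70,250 + $1,204,950 = $1,275,200
Enhancement: 60% of $1,275,200 = $765,120
Enhanced fine: $1,275,200 + $765,120 = $2,040,320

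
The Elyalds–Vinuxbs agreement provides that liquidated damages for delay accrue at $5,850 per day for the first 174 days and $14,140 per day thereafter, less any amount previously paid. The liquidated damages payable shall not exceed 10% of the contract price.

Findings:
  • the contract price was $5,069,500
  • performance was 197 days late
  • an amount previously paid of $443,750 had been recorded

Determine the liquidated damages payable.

$506,950

First 174 days: 174 × $5,850 = $1,017,900
Remaining days: (197 − 174) × $14,140 = $325,220
Accrued per-day damages: $1,017,900 + $325,220 = $1,343,120
Less amount previously paid: $1,343,120 − $443,750 = $899,370
Cap: 10% of $5,069,500 = $506,950
Cap at $506,950: $899,370 exceeds the cap → $506,950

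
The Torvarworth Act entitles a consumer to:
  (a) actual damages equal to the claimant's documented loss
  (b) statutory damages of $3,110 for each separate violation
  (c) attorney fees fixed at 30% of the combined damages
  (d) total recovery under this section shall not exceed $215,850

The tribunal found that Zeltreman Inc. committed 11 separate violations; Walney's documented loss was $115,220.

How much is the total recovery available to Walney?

Statutory damages: 11 × $3,110 = $34,210
Combined damages: $115,220 + $34,210 = $149,430
Attorney fees: 30% of $149,430 = $44,829
Total before cap: $149,430 + $44,829 = $194,259
Cap at $215,850: $194,259 is within the cap, no reduction.

$194,259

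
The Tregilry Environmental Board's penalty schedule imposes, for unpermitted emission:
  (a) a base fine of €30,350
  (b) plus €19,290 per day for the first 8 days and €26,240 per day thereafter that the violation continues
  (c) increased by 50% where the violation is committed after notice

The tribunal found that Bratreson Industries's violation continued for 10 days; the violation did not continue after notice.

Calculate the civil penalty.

€237,150

First 8 days: 8 × €19,290 = €154,320
Remaining days: (10 − 8) × €26,240 = €52,480
Per-day component: €154,320 + €52,480 = €206,800
Base plus per-day: €30,350 + €206,800 = €237,150
The violation did not continue after notice: no 50% increase.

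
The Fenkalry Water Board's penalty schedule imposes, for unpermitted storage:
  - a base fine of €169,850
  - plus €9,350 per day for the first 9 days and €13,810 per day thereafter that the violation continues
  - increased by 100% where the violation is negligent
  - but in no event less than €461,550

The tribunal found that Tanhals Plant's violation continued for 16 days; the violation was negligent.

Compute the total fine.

€701,340

First 9 days: 9 × €9,350 = €84,150
Remaining days: (16 − 9) × €13,810 = €96,670
Per-day component: €84,150 + €96,670 = €180,820
Base plus per-day: €169,850 + €180,820 = €350,670
Enhancement: 100% of €350,670 = €350,670
Enhanced fine: €350,670 + €350,670 = €701,340
Minimum €461,550: €701,340 meets the minimum, no increase.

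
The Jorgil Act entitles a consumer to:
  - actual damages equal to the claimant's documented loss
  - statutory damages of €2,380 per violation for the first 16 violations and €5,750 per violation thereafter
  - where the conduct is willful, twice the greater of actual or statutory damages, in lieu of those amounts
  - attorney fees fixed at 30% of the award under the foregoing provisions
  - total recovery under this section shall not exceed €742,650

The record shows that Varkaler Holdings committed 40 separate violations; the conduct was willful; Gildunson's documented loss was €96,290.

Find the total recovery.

€457,808

First 16 violations: 16 × €2,380 = €38,080
Remaining violations: (40 − 16) × €5,750 = €138,000
Statutory damages: €38,080 + €138,000 = €176,080
Greater of actual damages (€96,290) or statutory damages (€176,080): €176,080
Doubled: 2 × €176,080 = €352,160
Attorney fees: 30% of €352,160 = €105,648
Total before cap: €352,160 + €105,648 = €457,808
Cap at €742,650: €457,808 is within the cap, no reduction.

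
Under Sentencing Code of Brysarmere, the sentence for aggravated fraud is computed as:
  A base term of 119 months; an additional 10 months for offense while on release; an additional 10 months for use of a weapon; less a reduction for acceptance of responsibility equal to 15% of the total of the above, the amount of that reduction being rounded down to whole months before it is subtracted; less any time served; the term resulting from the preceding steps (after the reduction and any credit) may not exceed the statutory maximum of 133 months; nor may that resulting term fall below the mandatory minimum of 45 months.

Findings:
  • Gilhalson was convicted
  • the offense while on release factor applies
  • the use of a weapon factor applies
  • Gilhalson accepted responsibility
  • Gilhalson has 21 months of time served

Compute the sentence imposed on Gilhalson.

98 months

Offense while on release enhancement: +10 months
Use of a weapon enhancement: +10 months
Adjusted term: 119 months + 10 months + 10 months = 139 months
Acceptance of responsibility reduction: 15% of 139 months = 20 months (rounded down)
After reduction: 139 − 20 = 119 months
Less time served: 119 months − 21 months = 98 months
Cap at 133 months: 98 months is within the cap, no reduction.
Minimum 45 months: 98 months meets the minimum, no increase.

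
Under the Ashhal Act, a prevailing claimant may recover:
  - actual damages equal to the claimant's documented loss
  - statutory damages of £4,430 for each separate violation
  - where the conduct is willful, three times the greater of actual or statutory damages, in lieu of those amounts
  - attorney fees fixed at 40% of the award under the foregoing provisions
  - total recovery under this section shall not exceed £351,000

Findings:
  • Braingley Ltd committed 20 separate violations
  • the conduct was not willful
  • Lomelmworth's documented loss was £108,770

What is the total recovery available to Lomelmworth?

Statutory damages: 20 × £4,430 = £88,600
Conduct not willful: the in-lieu enhancement does not apply.
Actual plus statutory damages: £108,770 + £88,600 = £197,370
Attorney fees: 40% of £197,370 = £78,948
Total before cap: £197,370 + £78,948 = £276,318
Cap at £351,000: £276,318 is within the cap, no reduction.

£276,318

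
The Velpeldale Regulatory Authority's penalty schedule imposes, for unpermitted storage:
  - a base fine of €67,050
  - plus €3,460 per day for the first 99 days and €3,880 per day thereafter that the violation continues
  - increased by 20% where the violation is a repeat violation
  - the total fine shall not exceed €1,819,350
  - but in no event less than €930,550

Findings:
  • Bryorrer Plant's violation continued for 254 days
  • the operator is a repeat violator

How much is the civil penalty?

Civil penalty: €1,213,188

First 99 days: 99 × €3,460 = €342,540
Remaining days: (254 − 99) × €3,880 = €601,400
Per-day component: €342,540 + €601,400 = €943,940
Base plus per-day: €67,050 + €943,940 = €1,010,990
Enhancement: 20% of €1,010,990 = €202,198
Enhanced fine: €1,010,990 + €202,198 = €1,213,188
Cap at €1,819,350: €1,213,188 is within the cap, no reduction.
Minimum €930,550: €1,213,188 meets the minimum, no increase.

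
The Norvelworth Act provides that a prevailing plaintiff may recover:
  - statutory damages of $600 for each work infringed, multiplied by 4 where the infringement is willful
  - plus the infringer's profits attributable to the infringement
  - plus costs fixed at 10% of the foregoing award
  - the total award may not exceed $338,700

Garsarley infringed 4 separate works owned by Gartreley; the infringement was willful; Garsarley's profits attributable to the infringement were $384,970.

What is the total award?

$338,700

Statutory damages: 4 × $600 = $2,400
Multiplied by 4: 4 × $2,400 = $9,600
Combined award: $9,600 + $384,970 = $394,570
Costs: 10% of $394,570 = $39,457
Award plus costs: $394,570 + $39,457 = $434,027
Cap at $338,700: $434,027 exceeds the cap → $338,700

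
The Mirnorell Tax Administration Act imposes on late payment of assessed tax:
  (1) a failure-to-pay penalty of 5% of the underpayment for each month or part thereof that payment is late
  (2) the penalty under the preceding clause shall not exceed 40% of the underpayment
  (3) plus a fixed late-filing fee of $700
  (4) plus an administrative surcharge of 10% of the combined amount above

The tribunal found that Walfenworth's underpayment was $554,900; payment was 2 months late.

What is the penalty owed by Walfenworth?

Accrued rate: 5% × 2 = 10%, capped at 40% → 10%
Failure-to-pay penalty: 10% of $554,900 = $55,490
Penalty before surcharge: $55,490 + $700 = $56,190
Administrative surcharge: 10% of $56,190 = $5,619
Total penalty: $56,190 + $5,619 = $61,809

$61,809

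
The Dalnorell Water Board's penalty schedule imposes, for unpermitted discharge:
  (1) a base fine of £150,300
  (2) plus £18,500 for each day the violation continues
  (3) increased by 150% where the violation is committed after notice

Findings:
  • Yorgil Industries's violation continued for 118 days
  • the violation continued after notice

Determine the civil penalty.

£5,833,250

Per-day component: 118 × £18,500 = £2,183,000
Base plus per-day: £150,300 + £2,183,000 = £2,333,300
Enhancement: 150% of £2,333,300 = £3,499,950
Enhanced fine: £2,333,300 + £3,499,950 = £5,833,250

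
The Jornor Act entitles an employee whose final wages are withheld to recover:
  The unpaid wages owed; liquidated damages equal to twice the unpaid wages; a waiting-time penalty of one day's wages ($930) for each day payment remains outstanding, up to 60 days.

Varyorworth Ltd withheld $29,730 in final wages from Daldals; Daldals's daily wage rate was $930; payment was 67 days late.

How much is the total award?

Doubled: 2 × $29,730 = $59,460
Penalty days: min(67, 60) = 60
Waiting-time penalty: 60 × $930 = $55,800
Total award: $29,730 + $59,460 + $55,800 = $144,990

$144,990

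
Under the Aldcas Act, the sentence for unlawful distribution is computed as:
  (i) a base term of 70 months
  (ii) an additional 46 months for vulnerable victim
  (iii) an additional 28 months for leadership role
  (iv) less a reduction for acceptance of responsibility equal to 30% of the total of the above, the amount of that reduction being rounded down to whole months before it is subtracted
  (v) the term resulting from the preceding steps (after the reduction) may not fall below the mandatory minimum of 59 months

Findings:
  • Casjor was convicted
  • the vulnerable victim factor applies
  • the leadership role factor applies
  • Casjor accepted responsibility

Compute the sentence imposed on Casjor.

Vulnerable victim enhancement: +46 months
Leadership role enhancement: +28 months
Adjusted term: 70 months + 46 months + 28 months = 144 months
Acceptance of responsibility reduction: 30% of 144 months = 43 months (rounded down)
After reduction: 144 − 43 = 101 months
Minimum 59 months: 101 months meets the minimum, no increase.

101 months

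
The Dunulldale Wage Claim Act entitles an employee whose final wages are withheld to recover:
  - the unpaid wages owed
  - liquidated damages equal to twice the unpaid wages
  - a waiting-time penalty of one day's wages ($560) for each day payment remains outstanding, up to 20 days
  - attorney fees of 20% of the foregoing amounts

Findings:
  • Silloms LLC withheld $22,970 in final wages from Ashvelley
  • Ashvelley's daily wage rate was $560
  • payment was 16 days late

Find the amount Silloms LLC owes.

$93,444

Doubled: 2 × $22,970 = $45,940
Penalty days: min(16, 20) = 16
Waiting-time penalty: 16 × $560 = $8,960
Subtotal: $22,970 + $45,940 + $8,960 = $77,870
Attorney fees: 20% of $77,870 = $15,574
Total award: $77,870 + $15,574 = $93,444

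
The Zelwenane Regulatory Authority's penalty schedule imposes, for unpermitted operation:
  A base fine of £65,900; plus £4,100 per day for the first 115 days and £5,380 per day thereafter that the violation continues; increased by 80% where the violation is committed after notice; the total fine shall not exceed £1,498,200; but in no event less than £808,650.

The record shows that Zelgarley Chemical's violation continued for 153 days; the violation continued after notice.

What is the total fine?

First 115 days: 115 × £4,100 = £471,500
Remaining days: (153 − 115) × £5,380 = £204,440
Per-day component: £471,500 + £204,440 = £675,940
Base plus per-day: £65,900 + £675,940 = £741,840
Enhancement: 80% of £741,840 = £593,472
Enhanced fine: £741,840 + £593,472 = £1,335,312
Cap at £1,498,200: £1,335,312 is within the cap, no reduction.
Minimum £808,650: £1,335,312 meets the minimum, no increase.

£1,335,312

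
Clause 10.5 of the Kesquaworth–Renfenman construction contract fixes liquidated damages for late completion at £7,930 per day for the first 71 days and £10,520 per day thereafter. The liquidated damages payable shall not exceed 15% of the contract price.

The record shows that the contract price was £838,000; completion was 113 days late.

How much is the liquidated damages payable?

Liquidated damages: £125,700

First 71 days: 71 × £7,930 = £563,030
Remaining days: (113 − 71) × £10,520 = £441,840
Accrued per-day damages: £563,030 + £441,840 = £1,004,870
Cap: 15% of £838,000 = £125,700
Cap at £125,700: £1,004,870 exceeds the cap → £125,700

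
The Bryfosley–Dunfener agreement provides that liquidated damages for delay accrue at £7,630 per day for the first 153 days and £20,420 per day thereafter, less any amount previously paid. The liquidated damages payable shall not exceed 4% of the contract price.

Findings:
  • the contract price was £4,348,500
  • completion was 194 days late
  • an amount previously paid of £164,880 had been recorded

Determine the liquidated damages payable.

First 153 days: 153 × £7,630 = £1,167,390
Remaining days: (194 − 153) × £20,420 = £837,220
Accrued per-day damages: £1,167,390 + £837,220 = £2,004,610
Less amount previously paid: £2,004,610 − £164,880 = £1,839,730
Cap: 4% of £4,348,500 = £173,940
Cap at £173,940: £1,839,730 exceeds the cap → £173,940

£173,940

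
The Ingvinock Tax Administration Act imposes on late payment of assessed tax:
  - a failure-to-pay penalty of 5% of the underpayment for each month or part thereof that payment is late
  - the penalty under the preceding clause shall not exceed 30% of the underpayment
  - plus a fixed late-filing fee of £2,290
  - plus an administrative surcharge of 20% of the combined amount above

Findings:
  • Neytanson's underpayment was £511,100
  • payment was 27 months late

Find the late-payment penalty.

Accrued rate: 5% × 27 = 135%, capped at 30% → 30%
Failure-to-pay penalty: 30% of £511,100 = £153,330
Penalty before surcharge: £153,330 + £2,290 = £155,620
Administrative surcharge: 20% of £155,620 = £31,124
Total penalty: £155,620 + £31,124 = £186,744

Penalty: £186,744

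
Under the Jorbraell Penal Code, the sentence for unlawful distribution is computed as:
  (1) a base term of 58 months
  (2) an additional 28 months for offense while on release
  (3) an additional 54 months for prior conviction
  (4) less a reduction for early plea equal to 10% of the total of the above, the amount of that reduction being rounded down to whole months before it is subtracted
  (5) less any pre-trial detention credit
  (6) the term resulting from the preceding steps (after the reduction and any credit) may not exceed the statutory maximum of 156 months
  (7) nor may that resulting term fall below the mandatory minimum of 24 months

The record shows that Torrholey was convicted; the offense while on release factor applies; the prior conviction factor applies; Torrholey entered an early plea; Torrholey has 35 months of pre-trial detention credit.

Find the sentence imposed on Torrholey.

Offense while on release enhancement: +28 months
Prior conviction enhancement: +54 months
Adjusted term: 58 months + 28 months + 54 months = 140 months
Early plea reduction: 10% of 140 months = 14 months (rounded down)
After reduction: 140 − 14 = 126 months
Less pre-trial detention credit: 126 months − 35 months = 91 months
Cap at 156 months: 91 months is within the cap, no reduction.
Minimum 24 months: 91 months meets the minimum, no increase.

Sentence: 91 months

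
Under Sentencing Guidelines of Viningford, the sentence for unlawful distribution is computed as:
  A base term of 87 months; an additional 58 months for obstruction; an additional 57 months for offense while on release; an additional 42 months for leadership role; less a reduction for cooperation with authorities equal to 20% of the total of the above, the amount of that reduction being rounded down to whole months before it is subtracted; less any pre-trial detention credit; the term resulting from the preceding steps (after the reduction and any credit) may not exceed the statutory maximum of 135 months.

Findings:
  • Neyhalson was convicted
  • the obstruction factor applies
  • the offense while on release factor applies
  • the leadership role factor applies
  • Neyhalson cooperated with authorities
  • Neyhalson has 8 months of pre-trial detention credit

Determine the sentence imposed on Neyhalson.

Sentence: 135 months

Obstruction enhancement: +58 months
Offense while on release enhancement: +57 months
Leadership role enhancement: +42 months
Adjusted term: 87 months + 58 months + 57 months + 42 months = 244 months
Cooperation with authorities reduction: 20% of 244 months = 48 months (rounded down)
After reduction: 244 − 48 = 196 months
Less pre-trial detention credit: 196 months − 8 months = 188 months
Cap at 135 months: 188 months exceeds the cap → 135 months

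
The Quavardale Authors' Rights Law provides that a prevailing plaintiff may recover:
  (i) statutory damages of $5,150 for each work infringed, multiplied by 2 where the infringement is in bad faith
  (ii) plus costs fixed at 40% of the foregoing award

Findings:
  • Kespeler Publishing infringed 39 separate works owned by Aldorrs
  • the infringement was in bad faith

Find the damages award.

$562,380

Statutory damages: 39 × $5,150 = $200,850
Doubled: 2 × $200,850 = $401,700
Costs: 40% of $401,700 = $160,680
Award plus costs: $401,700 + $160,680 = $562,380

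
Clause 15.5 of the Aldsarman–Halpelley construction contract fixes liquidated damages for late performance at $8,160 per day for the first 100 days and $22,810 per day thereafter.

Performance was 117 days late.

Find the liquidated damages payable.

First 100 days: 100 × $8,160 = $816,000
Remaining days: (117 − 100) × $22,810 = $387,770
Accrued per-day damages: $816,000 + $387,770 = $1,203,770

$1,203,770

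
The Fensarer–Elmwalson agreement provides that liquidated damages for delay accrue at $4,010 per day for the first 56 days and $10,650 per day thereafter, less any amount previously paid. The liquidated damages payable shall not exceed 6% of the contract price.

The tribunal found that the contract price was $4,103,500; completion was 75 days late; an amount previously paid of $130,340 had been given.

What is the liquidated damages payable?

First 56 days: 56 × $4,010 = $224,560
Remaining days: (75 − 56) × $10,650 = $202,350
Accrued per-day damages: $224,560 + $202,350 = $426,910
Less amount previously paid: $426,910 − $130,340 = $296,570
Cap: 6% of $4,103,500 = $246,210
Cap at $246,210: $296,570 exceeds the cap → $246,210

Liquidated damages: $246,210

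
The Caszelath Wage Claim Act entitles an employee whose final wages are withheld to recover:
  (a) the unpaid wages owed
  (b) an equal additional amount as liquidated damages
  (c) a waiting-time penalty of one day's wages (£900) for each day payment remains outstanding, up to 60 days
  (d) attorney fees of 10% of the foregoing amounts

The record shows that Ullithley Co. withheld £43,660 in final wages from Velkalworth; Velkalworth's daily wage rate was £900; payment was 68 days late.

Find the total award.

£155,452

Liquidated damages (equal amount): £43,660
Penalty days: min(68, 60) = 60
Waiting-time penalty: 60 × £900 = £54,000
Subtotal: £43,660 + £43,660 + £54,000 = £141,320
Attorney fees: 10% of £141,320 = £14,132
Total award: £141,320 + £14,132 = £155,452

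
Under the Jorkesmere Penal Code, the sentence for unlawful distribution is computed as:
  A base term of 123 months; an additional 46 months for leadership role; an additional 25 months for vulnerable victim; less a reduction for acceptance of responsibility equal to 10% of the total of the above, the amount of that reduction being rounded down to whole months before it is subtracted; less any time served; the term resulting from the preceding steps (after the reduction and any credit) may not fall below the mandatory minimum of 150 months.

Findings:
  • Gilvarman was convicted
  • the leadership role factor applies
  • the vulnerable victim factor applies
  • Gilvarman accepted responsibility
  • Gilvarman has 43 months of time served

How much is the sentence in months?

Leadership role enhancement: +46 months
Vulnerable victim enhancement: +25 months
Adjusted term: 123 months + 46 months + 25 months = 194 months
Acceptance of responsibility reduction: 10% of 194 months = 19 months (rounded down)
After reduction: 194 − 19 = 175 months
Less time served: 175 months − 43 months = 132 months
Minimum 150 months: 132 months is below the minimum → 150 months

150 months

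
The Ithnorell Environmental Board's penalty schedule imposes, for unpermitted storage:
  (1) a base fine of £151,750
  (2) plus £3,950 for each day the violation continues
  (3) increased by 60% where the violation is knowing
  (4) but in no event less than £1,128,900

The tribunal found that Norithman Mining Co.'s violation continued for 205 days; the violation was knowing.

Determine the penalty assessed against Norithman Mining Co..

Civil penalty: £1,538,400

Per-day component: 205 × £3,950 = £809,750
Base plus per-day: £151,750 + £809,750 = £961,500
Enhancement: 60% of £961,500 = £576,900
Enhanced fine: £961,500 + £576,900 = £1,538,400
Minimum £1,128,900: £1,538,400 meets the minimum, no increase.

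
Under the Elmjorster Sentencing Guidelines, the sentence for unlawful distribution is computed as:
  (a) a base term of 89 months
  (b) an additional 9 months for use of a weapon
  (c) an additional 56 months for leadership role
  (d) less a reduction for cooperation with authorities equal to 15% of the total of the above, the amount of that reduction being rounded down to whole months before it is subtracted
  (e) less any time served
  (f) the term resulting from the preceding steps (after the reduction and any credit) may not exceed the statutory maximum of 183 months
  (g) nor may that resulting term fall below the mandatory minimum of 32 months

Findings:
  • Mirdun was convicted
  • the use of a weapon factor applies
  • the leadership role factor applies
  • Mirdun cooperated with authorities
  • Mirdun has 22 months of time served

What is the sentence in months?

109 months

Use of a weapon enhancement: +9 months
Leadership role enhancement: +56 months
Adjusted term: 89 months + 9 months + 56 months = 154 months
Cooperation with authorities reduction: 15% of 154 months = 23 months (rounded down)
After reduction: 154 − 23 = 131 months
Less time served: 131 months − 22 months = 109 months
Cap at 183 months: 109 months is within the cap, no reduction.
Minimum 32 months: 109 months meets the minimum, no increase.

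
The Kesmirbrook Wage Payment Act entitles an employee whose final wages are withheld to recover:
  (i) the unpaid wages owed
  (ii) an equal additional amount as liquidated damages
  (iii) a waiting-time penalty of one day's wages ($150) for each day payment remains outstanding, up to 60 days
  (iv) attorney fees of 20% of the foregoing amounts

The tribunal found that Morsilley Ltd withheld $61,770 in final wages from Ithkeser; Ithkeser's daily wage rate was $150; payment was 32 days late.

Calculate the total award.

$154,008

Liquidated damages (equal amount): $61,770
Penalty days: min(32, 60) = 32
Waiting-time penalty: 32 × $150 = $4,800
Subtotal: $61,770 + $61,770 + $4,800 = $128,340
Attorney fees: 20% of $128,340 = $25,668
Total award: $128,340 + $25,668 = $154,008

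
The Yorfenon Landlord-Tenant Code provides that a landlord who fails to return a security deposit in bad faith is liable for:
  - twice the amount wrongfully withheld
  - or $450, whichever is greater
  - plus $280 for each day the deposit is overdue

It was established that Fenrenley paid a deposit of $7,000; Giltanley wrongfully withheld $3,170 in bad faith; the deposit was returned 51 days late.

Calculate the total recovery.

Doubled: 2 × $3,170 = $6,340
Minimum $450: $6,340 meets the minimum, no increase.
Late-return penalty: 51 × $280 = $14,280
Damages plus late penalty: $6,340 + $14,280 = $20,620

$20,620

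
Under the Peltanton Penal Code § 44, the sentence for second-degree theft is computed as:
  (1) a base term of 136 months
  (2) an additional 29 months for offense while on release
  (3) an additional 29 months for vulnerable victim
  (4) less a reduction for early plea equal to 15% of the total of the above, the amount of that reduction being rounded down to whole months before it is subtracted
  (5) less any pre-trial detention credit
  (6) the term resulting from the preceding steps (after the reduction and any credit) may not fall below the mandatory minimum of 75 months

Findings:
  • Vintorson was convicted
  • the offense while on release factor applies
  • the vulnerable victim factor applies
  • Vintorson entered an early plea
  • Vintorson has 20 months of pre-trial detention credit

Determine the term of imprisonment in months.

145 months

Offense while on release enhancement: +29 months
Vulnerable victim enhancement: +29 months
Adjusted term: 136 months + 29 months + 29 months = 194 months
Early plea reduction: 15% of 194 months = 29 months (rounded down)
After reduction: 194 − 29 = 165 months
Less pre-trial detention credit: 165 months − 20 months = 145 months
Minimum 75 months: 145 months meets the minimum, no increase.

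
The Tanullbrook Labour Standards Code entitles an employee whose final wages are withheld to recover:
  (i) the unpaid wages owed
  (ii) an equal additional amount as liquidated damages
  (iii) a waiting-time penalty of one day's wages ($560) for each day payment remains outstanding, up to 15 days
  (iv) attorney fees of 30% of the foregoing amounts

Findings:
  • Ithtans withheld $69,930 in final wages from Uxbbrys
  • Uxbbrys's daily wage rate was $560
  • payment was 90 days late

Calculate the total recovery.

Liquidated damages (equal amount): $69,930
Penalty days: min(90, 15) = 15
Waiting-time penalty: 15 × $560 = $8,400
Subtotal: $69,930 + $69,930 + $8,400 = $148,260
Attorney fees: 30% of $148,260 = $44,478
Total award: $148,260 + $44,478 = $192,738

$192,738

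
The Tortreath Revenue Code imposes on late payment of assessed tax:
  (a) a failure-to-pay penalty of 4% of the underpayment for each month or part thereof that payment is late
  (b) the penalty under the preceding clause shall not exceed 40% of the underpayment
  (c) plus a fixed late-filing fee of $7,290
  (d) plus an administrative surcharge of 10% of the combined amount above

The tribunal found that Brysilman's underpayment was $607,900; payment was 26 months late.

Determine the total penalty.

$275,495

Accrued rate: 4% × 26 = 104%, capped at 40% → 40%
Failure-to-pay penalty: 40% of $607,900 = $243,160
Penalty before surcharge: $243,160 + $7,290 = $250,450
Administrative surcharge: 10% of $250,450 = $25,045
Total penalty: $250,450 + $25,045 = $275,495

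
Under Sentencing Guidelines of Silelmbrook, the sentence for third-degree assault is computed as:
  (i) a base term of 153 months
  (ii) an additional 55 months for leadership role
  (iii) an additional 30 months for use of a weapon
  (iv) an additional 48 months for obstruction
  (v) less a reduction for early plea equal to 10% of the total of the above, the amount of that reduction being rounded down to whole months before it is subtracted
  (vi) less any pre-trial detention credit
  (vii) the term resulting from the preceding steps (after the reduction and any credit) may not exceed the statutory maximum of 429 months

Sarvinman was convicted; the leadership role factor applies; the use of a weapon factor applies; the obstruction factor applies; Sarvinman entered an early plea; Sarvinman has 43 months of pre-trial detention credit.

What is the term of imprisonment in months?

Leadership role enhancement: +55 months
Use of a weapon enhancement: +30 months
Obstruction enhancement: +48 months
Adjusted term: 153 months + 55 months + 30 months + 48 months = 286 months
Early plea reduction: 10% of 286 months = 28 months (rounded down)
After reduction: 286 − 28 = 258 months
Less pre-trial detention credit: 258 months − 43 months = 215 months
Cap at 429 months: 215 months is within the cap, no reduction.

215 months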